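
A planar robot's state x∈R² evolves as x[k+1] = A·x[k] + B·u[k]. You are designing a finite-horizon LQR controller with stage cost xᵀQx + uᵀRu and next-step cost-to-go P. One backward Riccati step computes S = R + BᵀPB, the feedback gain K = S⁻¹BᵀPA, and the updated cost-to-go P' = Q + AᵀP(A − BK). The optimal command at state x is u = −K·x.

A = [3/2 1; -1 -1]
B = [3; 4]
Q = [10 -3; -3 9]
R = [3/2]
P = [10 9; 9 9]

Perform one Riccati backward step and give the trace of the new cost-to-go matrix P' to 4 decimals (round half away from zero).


BᵀP = [66.0000 63.0000]
S = R + BᵀPB = [3/2] + [450.0000] = [451.5000]
BᵀPA = [36.0000 3.0000]
K = S⁻¹·BᵀPA = [0.0797 0.0066]
A−BK = [1.2608 0.9801; -1.3189 -1.0266]
AᵀP(A−BK) = [1.6296 1.2608; 1.2608 0.9801]
P' = Q + AᵀP(A−BK) = [11.6296 -1.7392; -1.7392 9.9801]
tr(P') = 21.6096

21.6096


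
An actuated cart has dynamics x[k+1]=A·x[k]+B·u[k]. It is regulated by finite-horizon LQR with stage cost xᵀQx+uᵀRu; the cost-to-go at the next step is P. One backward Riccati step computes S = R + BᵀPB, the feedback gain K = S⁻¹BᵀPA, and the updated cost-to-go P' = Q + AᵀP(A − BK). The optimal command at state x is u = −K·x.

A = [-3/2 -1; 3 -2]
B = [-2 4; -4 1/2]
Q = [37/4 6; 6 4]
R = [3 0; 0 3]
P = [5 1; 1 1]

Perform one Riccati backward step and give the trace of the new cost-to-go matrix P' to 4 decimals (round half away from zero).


16.7196

BᵀP = [-14.0000 -6.0000; 20.5000 4.5000]
S = R + BᵀPB = [3 0; 0 3] + [52.0000 -59.0000; -59.0000 84.2500] = [55.0000 -59.0000; -59.0000 87.2500]
BᵀPA = [3.0000 26.0000; -17.2500 -29.5000]
K = S⁻¹·BᵀPA = [-0.5737 0.4007; -0.5857 -0.0672]
A−BK = [-0.3048 0.0700; 0.9980 -0.3637]
AᵀP(A−BK) = [2.8685 -0.8606; -0.8606 0.6010]
P' = Q + AᵀP(A−BK) = [12.1185 5.1394; 5.1394 4.6010]
tr(P') = 16.7196


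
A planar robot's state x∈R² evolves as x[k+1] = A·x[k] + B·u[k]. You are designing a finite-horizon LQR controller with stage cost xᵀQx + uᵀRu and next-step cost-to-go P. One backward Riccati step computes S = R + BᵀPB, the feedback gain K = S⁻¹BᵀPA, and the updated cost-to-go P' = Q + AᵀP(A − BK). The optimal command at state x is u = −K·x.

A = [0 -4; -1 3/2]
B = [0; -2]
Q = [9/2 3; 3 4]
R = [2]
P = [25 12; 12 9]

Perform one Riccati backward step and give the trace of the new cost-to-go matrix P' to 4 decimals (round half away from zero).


159.9342

BᵀP = [-24.0000 -18.0000]
S = R + BᵀPB = [2] + [36.0000] = [38.0000]
BᵀPA = [18.0000 69.0000]
K = S⁻¹·BᵀPA = [0.4737 1.8158]
A−BK = [0.0000 -4.0000; -0.0526 5.1316]
AᵀP(A−BK) = [0.4737 1.8158; 1.8158 150.9605]
P' = Q + AᵀP(A−BK) = [4.9737 4.8158; 4.8158 154.9605]
tr(P') = 159.9342


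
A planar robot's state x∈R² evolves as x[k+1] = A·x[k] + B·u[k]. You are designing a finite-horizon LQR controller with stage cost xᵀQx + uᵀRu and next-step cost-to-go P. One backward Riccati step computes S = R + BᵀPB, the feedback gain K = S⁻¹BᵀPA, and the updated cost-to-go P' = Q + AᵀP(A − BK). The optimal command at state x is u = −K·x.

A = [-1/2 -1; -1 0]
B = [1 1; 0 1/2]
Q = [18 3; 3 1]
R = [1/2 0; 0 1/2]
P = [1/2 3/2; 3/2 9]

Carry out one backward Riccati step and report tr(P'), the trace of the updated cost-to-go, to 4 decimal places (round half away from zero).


BᵀP = [0.5000 1.5000; 1.2500 6.0000]
S = R + BᵀPB = [1/2 0; 0 1/2] + [0.5000 1.2500; 1.2500 4.2500] = [1.0000 1.2500; 1.2500 4.7500]
BᵀPA = [-1.7500 -0.5000; -6.6250 -1.2500]
K = S⁻¹·BᵀPA = [-0.0098 -0.2549; -1.3922 -0.1961]
A−BK = [0.9020 -0.5490; -0.3039 0.0980]
AᵀP(A−BK) = [1.3848 0.0049; 0.0049 0.1275]
P' = Q + AᵀP(A−BK) = [19.3848 3.0049; 3.0049 1.1275]
tr(P') = 20.5123

20.5123


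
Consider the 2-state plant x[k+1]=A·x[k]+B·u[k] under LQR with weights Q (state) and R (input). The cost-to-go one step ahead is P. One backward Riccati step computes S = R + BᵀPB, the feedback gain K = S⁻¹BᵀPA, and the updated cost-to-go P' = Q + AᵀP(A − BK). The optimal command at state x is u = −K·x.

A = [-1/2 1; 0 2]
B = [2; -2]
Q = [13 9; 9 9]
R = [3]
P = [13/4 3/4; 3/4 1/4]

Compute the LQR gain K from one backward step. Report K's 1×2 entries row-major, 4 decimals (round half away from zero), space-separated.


BᵀP = [5.0000 1.0000]
S = R + BᵀPB = [3] + [8.0000] = [11.0000]
BᵀPA = [-2.5000 7.0000]
K = S⁻¹·BᵀPA = [-0.2273 0.6364]
A−BK = [-0.0455 -0.2727; -0.4545 3.2727]
AᵀP(A−BK) = [0.2443 -0.7841; -0.7841 2.7955]
P' = Q + AᵀP(A−BK) = [13.2443 8.2159; 8.2159 11.7955]
tr(P') = 25.0398

-0.2273 0.6364


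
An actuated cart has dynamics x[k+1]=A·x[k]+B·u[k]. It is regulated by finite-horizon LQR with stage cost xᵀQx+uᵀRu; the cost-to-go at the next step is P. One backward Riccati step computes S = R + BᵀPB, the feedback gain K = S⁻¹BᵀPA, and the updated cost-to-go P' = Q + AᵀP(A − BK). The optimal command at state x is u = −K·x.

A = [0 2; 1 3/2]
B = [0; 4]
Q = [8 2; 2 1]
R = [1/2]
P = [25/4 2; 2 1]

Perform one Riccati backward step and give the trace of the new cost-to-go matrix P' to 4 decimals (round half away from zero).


18.9470

BᵀP = [8.0000 4.0000]
S = R + BᵀPB = [1/2] + [16.0000] = [16.5000]
BᵀPA = [4.0000 22.0000]
K = S⁻¹·BᵀPA = [0.2424 1.3333]
A−BK = [0.0000 2.0000; 0.0303 -3.8333]
AᵀP(A−BK) = [0.0303 0.1667; 0.1667 9.9167]
P' = Q + AᵀP(A−BK) = [8.0303 2.1667; 2.1667 10.9167]
tr(P') = 18.9470


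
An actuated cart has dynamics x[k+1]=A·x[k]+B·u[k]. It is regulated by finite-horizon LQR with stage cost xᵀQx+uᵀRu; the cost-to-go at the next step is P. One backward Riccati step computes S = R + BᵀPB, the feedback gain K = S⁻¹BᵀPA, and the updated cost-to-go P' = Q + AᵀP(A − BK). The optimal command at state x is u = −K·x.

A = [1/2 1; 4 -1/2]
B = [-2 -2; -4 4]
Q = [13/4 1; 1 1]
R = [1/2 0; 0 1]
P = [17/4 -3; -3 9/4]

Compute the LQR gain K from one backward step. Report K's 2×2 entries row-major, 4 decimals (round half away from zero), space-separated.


BᵀP = [3.5000 -3.0000; -20.5000 15.0000]
S = R + BᵀPB = [1/2 0; 0 1] + [5.0000 -19.0000; -19.0000 101.0000] = [5.5000 -19.0000; -19.0000 102.0000]
BᵀPA = [-10.2500 5.0000; 49.7500 -28.0000]
K = S⁻¹·BᵀPA = [-0.5013 -0.1100; 0.3944 -0.2950]
A−BK = [0.2863 0.1900; 0.4175 0.2400]
AᵀP(A−BK) = [0.3045 -0.0763; -0.0763 0.1025]
P' = Q + AᵀP(A−BK) = [3.5545 0.9238; 0.9238 1.1025]
tr(P') = 4.6570

-0.5013 -0.1100 0.3944 -0.2950


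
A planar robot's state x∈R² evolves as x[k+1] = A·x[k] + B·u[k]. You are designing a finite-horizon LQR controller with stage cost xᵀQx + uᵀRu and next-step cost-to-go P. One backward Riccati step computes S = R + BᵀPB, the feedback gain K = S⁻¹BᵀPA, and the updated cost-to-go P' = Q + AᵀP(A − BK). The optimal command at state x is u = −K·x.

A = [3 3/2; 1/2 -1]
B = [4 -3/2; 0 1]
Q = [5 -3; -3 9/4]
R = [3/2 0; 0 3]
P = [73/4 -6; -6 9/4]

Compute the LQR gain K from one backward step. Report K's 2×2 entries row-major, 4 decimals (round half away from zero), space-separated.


BᵀP = [73.0000 -24.0000; -33.3750 11.2500]
S = R + BᵀPB = [3/2 0; 0 3] + [292.0000 -133.5000; -133.5000 61.3125] = [293.5000 -133.5000; -133.5000 64.3125]
BᵀPA = [207.0000 133.5000; -94.5000 -61.3125]
K = S⁻¹·BᵀPA = [0.6616 0.3802; -0.0961 -0.1642]
A−BK = [0.2096 -0.2670; 0.5961 -0.8358]
AᵀP(A−BK) = [0.7862 0.2883; 0.2883 0.4926]
P' = Q + AᵀP(A−BK) = [5.7862 -2.7117; -2.7117 2.7426]
tr(P') = 8.5287

0.6616 0.3802 -0.0961 -0.1642


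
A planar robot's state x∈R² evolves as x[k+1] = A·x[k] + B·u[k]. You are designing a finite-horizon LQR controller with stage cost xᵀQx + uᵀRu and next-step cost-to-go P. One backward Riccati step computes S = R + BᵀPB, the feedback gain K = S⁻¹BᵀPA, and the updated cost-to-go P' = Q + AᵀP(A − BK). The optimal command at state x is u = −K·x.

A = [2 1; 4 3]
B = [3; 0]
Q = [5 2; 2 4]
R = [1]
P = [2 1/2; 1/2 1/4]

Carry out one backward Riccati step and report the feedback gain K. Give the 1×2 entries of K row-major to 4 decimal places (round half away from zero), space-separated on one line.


BᵀP = [6.0000 1.5000]
S = R + BᵀPB = [1] + [18.0000] = [19.0000]
BᵀPA = [18.0000 10.5000]
K = S⁻¹·BᵀPA = [0.9474 0.5526]
A−BK = [-0.8421 -0.6579; 4.0000 3.0000]
AᵀP(A−BK) = [2.9474 2.0526; 2.0526 1.4474]
P' = Q + AᵀP(A−BK) = [7.9474 4.0526; 4.0526 5.4474]
tr(P') = 13.3947

0.9474 0.5526


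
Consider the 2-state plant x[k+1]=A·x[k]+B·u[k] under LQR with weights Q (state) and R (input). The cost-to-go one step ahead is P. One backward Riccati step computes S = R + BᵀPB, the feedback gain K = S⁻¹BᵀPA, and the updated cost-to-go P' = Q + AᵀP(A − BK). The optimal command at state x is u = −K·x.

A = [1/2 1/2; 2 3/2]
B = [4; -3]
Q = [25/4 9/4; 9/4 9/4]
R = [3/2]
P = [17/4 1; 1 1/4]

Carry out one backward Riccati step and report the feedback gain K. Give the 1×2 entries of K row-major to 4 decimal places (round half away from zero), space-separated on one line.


BᵀP = [14.0000 3.2500]
S = R + BᵀPB = [3/2] + [46.2500] = [47.7500]
BᵀPA = [13.5000 11.8750]
K = S⁻¹·BᵀPA = [0.2827 0.2487]
A−BK = [-0.6309 -0.4948; 2.8482 2.2461]
AᵀP(A−BK) = [0.2457 0.2052; 0.2052 0.1718]
P' = Q + AᵀP(A−BK) = [6.4957 2.4552; 2.4552 2.4218]
tr(P') = 8.9175

0.2827 0.2487


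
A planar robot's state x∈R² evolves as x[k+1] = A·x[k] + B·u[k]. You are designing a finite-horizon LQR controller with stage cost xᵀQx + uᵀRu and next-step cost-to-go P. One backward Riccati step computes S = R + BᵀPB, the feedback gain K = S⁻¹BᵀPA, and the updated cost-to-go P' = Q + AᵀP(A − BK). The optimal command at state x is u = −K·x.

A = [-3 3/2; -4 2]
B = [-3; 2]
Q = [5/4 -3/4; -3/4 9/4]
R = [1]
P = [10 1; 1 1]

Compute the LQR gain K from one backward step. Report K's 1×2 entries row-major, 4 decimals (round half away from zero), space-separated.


1.0602 -0.5301

BᵀP = [-28.0000 -1.0000]
S = R + BᵀPB = [1] + [82.0000] = [83.0000]
BᵀPA = [88.0000 -44.0000]
K = S⁻¹·BᵀPA = [1.0602 -0.5301]
A−BK = [0.1807 -0.0904; -6.1205 3.0602]
AᵀP(A−BK) = [36.6988 -18.3494; -18.3494 9.1747]
P' = Q + AᵀP(A−BK) = [37.9488 -19.0994; -19.0994 11.4247]
tr(P') = 49.3735


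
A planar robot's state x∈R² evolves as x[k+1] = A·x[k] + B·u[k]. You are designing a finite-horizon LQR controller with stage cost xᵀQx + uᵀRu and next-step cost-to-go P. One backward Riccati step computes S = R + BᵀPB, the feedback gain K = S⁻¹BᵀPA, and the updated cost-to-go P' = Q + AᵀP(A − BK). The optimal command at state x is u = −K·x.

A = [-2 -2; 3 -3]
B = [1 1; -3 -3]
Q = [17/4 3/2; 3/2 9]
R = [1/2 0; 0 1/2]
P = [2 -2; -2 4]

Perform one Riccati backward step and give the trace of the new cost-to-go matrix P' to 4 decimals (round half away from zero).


20.8520

BᵀP = [8.0000 -14.0000; 8.0000 -14.0000]
S = R + BᵀPB = [1/2 0; 0 1/2] + [50.0000 50.0000; 50.0000 50.0000] = [50.5000 50.0000; 50.0000 50.5000]
BᵀPA = [-58.0000 26.0000; -58.0000 26.0000]
K = S⁻¹·BᵀPA = [-0.5771 0.2587; -0.5771 0.2587]
A−BK = [-0.8458 -2.5174; -0.4627 -1.4478]
AᵀP(A−BK) = [1.0547 2.0100; 2.0100 6.5473]
P' = Q + AᵀP(A−BK) = [5.3047 3.5100; 3.5100 15.5473]
tr(P') = 20.8520


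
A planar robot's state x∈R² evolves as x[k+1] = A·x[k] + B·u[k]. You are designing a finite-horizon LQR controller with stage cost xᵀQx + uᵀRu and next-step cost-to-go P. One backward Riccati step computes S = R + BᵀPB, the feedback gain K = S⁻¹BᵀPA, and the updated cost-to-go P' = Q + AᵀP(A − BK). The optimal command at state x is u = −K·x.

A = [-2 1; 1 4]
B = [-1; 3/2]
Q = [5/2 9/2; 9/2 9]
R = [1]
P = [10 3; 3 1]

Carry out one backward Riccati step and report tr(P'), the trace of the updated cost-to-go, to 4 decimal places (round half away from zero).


38.1471

BᵀP = [-5.5000 -1.5000]
S = R + BᵀPB = [1] + [3.2500] = [4.2500]
BᵀPA = [9.5000 -11.5000]
K = S⁻¹·BᵀPA = [2.2353 -2.7059]
A−BK = [0.2353 -1.7059; -2.3529 8.0588]
AᵀP(A−BK) = [7.7647 -11.2941; -11.2941 18.8824]
P' = Q + AᵀP(A−BK) = [10.2647 -6.7941; -6.7941 27.8824]
tr(P') = 38.1471


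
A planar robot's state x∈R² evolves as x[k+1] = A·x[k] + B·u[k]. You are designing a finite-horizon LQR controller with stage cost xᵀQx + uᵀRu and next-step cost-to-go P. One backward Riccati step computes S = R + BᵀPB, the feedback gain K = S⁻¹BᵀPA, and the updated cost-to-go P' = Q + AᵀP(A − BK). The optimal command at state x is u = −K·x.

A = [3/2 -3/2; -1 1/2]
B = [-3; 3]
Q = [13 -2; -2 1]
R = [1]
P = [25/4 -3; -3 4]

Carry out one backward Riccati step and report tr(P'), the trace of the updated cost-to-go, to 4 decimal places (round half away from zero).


15.5390

BᵀP = [-27.7500 21.0000]
S = R + BᵀPB = [1] + [146.2500] = [147.2500]
BᵀPA = [-62.6250 52.1250]
K = S⁻¹·BᵀPA = [-0.4253 0.3540]
A−BK = [0.2241 -0.4380; 0.2759 -0.5620]
AᵀP(A−BK) = [0.4283 -0.6439; -0.6439 1.1108]
P' = Q + AᵀP(A−BK) = [13.4283 -2.6439; -2.6439 2.1108]
tr(P') = 15.5390


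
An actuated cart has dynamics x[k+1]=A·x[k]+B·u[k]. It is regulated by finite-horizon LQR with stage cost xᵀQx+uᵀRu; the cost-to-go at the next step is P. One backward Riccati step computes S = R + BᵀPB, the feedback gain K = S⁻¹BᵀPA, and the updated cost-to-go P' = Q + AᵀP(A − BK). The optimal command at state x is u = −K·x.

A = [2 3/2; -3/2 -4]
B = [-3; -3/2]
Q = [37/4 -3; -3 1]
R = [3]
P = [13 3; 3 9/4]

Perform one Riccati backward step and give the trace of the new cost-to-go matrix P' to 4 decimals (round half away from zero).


BᵀP = [-43.5000 -12.3750]
S = R + BᵀPB = [3] + [149.0625] = [152.0625]
BᵀPA = [-68.4375 -15.7500]
K = S⁻¹·BᵀPA = [-0.4501 -0.1036]
A−BK = [0.6498 1.1893; -2.1751 -4.1554]
AᵀP(A−BK) = [8.2614 14.6615; 14.6615 27.6187]
P' = Q + AᵀP(A−BK) = [17.5114 11.6615; 11.6615 28.6187]
tr(P') = 46.1301

46.1301


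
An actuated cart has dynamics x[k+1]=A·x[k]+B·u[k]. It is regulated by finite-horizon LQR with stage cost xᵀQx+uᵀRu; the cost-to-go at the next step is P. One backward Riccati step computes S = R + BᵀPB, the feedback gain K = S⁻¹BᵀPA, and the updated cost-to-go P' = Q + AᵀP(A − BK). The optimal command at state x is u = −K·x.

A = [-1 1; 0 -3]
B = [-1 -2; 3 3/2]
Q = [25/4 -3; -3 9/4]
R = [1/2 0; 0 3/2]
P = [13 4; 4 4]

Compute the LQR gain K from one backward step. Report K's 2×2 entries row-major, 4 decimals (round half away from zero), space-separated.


BᵀP = [-1.0000 8.0000; -20.0000 -2.0000]
S = R + BᵀPB = [1/2 0; 0 3/2] + [25.0000 14.0000; 14.0000 37.0000] = [25.5000 14.0000; 14.0000 38.5000]
BᵀPA = [1.0000 -25.0000; 20.0000 -14.0000]
K = S⁻¹·BᵀPA = [-0.3073 -0.9755; 0.6312 -0.0089]
A−BK = [-0.0449 0.0067; -0.0248 -0.0601]
AᵀP(A−BK) = [0.6825 0.1537; 0.1537 0.4878]
P' = Q + AᵀP(A−BK) = [6.9325 -2.8463; -2.8463 2.7378]
tr(P') = 9.6702

-0.3073 -0.9755 0.6312 -0.0089


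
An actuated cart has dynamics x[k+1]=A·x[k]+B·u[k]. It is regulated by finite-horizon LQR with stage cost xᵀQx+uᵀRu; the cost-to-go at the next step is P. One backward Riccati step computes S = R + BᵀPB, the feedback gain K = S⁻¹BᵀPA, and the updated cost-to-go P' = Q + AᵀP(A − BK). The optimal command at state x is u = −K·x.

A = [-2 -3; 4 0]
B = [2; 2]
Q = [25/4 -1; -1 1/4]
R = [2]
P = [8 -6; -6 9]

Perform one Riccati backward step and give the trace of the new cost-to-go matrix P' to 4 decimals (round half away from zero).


332.3182

BᵀP = [4.0000 6.0000]
S = R + BᵀPB = [2] + [20.0000] = [22.0000]
BᵀPA = [16.0000 -12.0000]
K = S⁻¹·BᵀPA = [0.7273 -0.5455]
A−BK = [-3.4545 -1.9091; 2.5455 1.0909]
AᵀP(A−BK) = [260.3636 128.7273; 128.7273 65.4545]
P' = Q + AᵀP(A−BK) = [266.6136 127.7273; 127.7273 65.7045]
tr(P') = 332.3182


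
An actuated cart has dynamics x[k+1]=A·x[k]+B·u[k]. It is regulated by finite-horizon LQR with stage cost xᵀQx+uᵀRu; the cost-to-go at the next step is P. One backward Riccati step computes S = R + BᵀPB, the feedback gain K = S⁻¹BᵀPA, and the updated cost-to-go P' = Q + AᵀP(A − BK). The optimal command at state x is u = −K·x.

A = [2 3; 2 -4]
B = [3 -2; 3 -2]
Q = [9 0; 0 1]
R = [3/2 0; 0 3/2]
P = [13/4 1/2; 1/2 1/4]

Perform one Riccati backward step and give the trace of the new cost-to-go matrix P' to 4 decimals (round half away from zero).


16.9531

BᵀP = [11.2500 2.2500; -7.5000 -1.5000]
S = R + BᵀPB = [3/2 0; 0 3/2] + [40.5000 -27.0000; -27.0000 18.0000] = [42.0000 -27.0000; -27.0000 19.5000]
BᵀPA = [27.0000 24.7500; -18.0000 -16.5000]
K = S⁻¹·BᵀPA = [0.4500 0.4125; -0.3000 -0.2750]
A−BK = [0.0500 1.2125; 0.0500 -5.7875]
AᵀP(A−BK) = [0.4500 0.4125; 0.4125 6.5031]
P' = Q + AᵀP(A−BK) = [9.4500 0.4125; 0.4125 7.5031]
tr(P') = 16.9531


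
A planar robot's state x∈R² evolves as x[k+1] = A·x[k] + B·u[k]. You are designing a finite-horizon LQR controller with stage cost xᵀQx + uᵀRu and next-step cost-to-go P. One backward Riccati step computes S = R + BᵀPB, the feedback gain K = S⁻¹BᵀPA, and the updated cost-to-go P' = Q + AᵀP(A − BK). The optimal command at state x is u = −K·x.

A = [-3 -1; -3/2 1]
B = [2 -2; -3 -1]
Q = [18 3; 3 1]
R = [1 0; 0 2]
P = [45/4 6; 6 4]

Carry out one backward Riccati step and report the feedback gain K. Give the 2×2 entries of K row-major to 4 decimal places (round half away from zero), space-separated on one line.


-0.0404 -0.3363 1.4552 0.1263

BᵀP = [4.5000 0.0000; -28.5000 -16.0000]
S = R + BᵀPB = [1 0; 0 2] + [9.0000 -9.0000; -9.0000 73.0000] = [10.0000 -9.0000; -9.0000 75.0000]
BᵀPA = [-13.5000 -4.5000; 109.5000 12.5000]
K = S⁻¹·BᵀPA = [-0.0404 -0.3363; 1.4552 0.1263]
A−BK = [-0.0090 -0.0747; -0.1659 0.1173]
AᵀP(A−BK) = [4.3655 0.3789; 0.3789 0.1577]
P' = Q + AᵀP(A−BK) = [22.3655 3.3789; 3.3789 1.1577]
tr(P') = 23.5232


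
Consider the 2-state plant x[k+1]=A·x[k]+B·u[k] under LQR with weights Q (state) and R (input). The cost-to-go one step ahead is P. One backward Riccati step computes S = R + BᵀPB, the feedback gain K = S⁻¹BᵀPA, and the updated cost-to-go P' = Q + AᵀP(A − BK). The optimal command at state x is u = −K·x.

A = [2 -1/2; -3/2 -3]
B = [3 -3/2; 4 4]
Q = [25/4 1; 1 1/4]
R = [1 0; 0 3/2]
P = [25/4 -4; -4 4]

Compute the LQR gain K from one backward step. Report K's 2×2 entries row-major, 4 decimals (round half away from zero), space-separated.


BᵀP = [2.7500 4.0000; -25.3750 22.0000]
S = R + BᵀPB = [1 0; 0 3/2] + [24.2500 11.8750; 11.8750 126.0625] = [25.2500 11.8750; 11.8750 127.5625]
BᵀPA = [-0.5000 -13.3750; -83.7500 -53.3125]
K = S⁻¹·BᵀPA = [0.3022 -0.3484; -0.6847 -0.3855]
A−BK = [0.0664 -0.0330; 0.0299 -0.0644]
AᵀP(A−BK) = [0.8097 0.2903; 0.2903 0.3507]
P' = Q + AᵀP(A−BK) = [7.0597 1.2903; 1.2903 0.6007]
tr(P') = 7.6604

0.3022 -0.3484 -0.6847 -0.3855


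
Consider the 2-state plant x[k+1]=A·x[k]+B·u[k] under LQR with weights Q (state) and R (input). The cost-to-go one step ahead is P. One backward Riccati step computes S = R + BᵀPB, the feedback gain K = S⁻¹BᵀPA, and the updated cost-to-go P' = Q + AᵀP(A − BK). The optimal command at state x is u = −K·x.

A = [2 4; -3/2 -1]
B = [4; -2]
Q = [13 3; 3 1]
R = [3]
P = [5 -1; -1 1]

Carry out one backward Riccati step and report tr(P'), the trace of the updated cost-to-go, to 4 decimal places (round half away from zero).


18.1917

BᵀP = [22.0000 -6.0000]
S = R + BᵀPB = [3] + [100.0000] = [103.0000]
BᵀPA = [53.0000 94.0000]
K = S⁻¹·BᵀPA = [0.5146 0.9126]
A−BK = [-0.0583 0.3495; -0.4709 0.8252]
AᵀP(A−BK) = [0.9782 1.1311; 1.1311 3.2136]
P' = Q + AᵀP(A−BK) = [13.9782 4.1311; 4.1311 4.2136]
tr(P') = 18.1917


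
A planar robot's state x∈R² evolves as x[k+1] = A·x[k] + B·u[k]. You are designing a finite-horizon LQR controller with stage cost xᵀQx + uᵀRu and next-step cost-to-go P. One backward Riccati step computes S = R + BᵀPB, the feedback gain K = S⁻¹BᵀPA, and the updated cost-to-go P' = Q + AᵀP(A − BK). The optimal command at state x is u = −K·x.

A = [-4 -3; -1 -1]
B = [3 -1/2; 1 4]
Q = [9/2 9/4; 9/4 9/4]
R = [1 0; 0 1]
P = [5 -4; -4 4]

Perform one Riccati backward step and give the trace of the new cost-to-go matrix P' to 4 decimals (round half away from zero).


BᵀP = [11.0000 -8.0000; -18.5000 18.0000]
S = R + BᵀPB = [1 0; 0 1] + [25.0000 -37.5000; -37.5000 81.2500] = [26.0000 -37.5000; -37.5000 82.2500]
BᵀPA = [-36.0000 -25.0000; 56.0000 37.5000]
K = S⁻¹·BᵀPA = [-1.1758 -0.8877; 0.1448 0.0512]
A−BK = [-0.4001 -0.3114; -0.4032 -0.3172]
AᵀP(A−BK) = [1.5637 1.1758; 1.1758 0.8877]
P' = Q + AᵀP(A−BK) = [6.0637 3.4258; 3.4258 3.1377]
tr(P') = 9.2013

9.2013


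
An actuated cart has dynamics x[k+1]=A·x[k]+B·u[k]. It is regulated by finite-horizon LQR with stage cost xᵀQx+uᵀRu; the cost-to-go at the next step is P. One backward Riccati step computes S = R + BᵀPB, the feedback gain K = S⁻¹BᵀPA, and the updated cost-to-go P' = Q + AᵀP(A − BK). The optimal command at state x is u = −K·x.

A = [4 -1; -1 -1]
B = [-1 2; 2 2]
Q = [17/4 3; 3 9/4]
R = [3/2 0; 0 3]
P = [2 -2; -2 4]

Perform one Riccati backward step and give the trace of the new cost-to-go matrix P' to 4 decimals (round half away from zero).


12.9528

BᵀP = [-6.0000 10.0000; 0.0000 4.0000]
S = R + BᵀPB = [3/2 0; 0 3] + [26.0000 8.0000; 8.0000 8.0000] = [27.5000 8.0000; 8.0000 11.0000]
BᵀPA = [-34.0000 -4.0000; -4.0000 -4.0000]
K = S⁻¹·BᵀPA = [-1.4340 -0.0503; 0.6792 -0.3270]
A−BK = [1.2075 -0.3962; 0.5094 -0.2453]
AᵀP(A−BK) = [5.9623 -1.0189; -1.0189 0.4906]
P' = Q + AᵀP(A−BK) = [10.2123 1.9811; 1.9811 2.7406]
tr(P') = 12.9528


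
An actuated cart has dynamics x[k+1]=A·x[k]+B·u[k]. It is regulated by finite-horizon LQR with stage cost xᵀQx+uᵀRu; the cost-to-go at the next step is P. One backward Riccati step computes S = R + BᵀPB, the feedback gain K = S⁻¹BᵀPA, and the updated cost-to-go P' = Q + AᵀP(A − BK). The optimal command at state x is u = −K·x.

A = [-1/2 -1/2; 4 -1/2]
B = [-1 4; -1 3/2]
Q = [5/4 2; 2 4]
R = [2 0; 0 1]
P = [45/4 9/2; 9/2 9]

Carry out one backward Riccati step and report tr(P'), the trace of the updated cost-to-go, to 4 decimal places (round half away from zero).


BᵀP = [-15.7500 -13.5000; 51.7500 31.5000]
S = R + BᵀPB = [2 0; 0 1] + [29.2500 -83.2500; -83.2500 254.2500] = [31.2500 -83.2500; -83.2500 255.2500]
BᵀPA = [-46.1250 14.6250; 100.1250 -41.6250]
K = S⁻¹·BᵀPA = [-3.2868 0.2560; -0.6797 -0.0796]
A−BK = [-1.0679 0.0743; 1.7328 -0.1246]
AᵀP(A−BK) = [45.2667 -3.2868; -3.2868 0.2560]
P' = Q + AᵀP(A−BK) = [46.5167 -1.2868; -1.2868 4.2560]
tr(P') = 50.7727

50.7727


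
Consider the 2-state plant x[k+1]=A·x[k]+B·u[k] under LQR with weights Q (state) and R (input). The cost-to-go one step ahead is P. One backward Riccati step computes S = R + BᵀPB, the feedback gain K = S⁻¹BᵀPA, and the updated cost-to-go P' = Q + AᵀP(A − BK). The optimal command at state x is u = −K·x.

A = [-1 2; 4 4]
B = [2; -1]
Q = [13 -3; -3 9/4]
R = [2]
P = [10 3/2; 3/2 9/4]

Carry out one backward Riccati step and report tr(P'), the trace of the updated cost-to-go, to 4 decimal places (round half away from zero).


101.1389

BᵀP = [18.5000 0.7500]
S = R + BᵀPB = [2] + [36.2500] = [38.2500]
BᵀPA = [-15.5000 40.0000]
K = S⁻¹·BᵀPA = [-0.4052 1.0458]
A−BK = [-0.1895 -0.0915; 3.5948 5.0458]
AᵀP(A−BK) = [27.7190 38.2092; 38.2092 58.1699]
P' = Q + AᵀP(A−BK) = [40.7190 35.2092; 35.2092 60.4199]
tr(P') = 101.1389


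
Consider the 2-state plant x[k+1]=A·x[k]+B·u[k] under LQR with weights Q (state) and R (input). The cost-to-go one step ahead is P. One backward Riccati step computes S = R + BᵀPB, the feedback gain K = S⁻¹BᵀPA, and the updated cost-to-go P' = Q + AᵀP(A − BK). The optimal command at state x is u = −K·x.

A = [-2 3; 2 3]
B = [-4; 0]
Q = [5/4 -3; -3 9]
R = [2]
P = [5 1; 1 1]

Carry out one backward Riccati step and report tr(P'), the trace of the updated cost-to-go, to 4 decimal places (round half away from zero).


BᵀP = [-20.0000 -4.0000]
S = R + BᵀPB = [2] + [80.0000] = [82.0000]
BᵀPA = [32.0000 -72.0000]
K = S⁻¹·BᵀPA = [0.3902 -0.8780]
A−BK = [-0.4390 -0.5122; 2.0000 3.0000]
AᵀP(A−BK) = [3.5122 4.0976; 4.0976 8.7805]
P' = Q + AᵀP(A−BK) = [4.7622 1.0976; 1.0976 17.7805]
tr(P') = 22.5427

22.5427


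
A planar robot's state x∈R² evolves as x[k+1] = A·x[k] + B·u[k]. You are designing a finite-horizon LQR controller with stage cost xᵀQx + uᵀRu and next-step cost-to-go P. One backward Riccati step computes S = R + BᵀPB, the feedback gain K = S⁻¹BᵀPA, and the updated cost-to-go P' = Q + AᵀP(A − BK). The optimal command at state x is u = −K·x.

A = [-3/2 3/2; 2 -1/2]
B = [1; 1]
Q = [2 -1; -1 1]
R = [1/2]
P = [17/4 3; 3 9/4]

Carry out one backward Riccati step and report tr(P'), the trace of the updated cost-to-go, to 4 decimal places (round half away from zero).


3.9411

BᵀP = [7.2500 5.2500]
S = R + BᵀPB = [1/2] + [12.5000] = [13.0000]
BᵀPA = [-0.3750 8.2500]
K = S⁻¹·BᵀPA = [-0.0288 0.6346]
A−BK = [-1.4712 0.8654; 2.0288 -1.1346]
AᵀP(A−BK) = [0.5517 -0.3245; -0.3245 0.3894]
P' = Q + AᵀP(A−BK) = [2.5517 -1.3245; -1.3245 1.3894]
tr(P') = 3.9411


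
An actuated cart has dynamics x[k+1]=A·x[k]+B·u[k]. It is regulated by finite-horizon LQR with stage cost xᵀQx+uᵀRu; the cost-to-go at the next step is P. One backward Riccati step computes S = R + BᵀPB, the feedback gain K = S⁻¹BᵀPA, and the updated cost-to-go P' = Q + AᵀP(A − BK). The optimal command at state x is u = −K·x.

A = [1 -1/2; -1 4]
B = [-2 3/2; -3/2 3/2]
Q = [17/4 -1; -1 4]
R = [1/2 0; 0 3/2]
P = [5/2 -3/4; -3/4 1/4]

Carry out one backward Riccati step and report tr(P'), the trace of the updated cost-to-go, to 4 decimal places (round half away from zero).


9.9281

BᵀP = [-3.8750 1.1250; 2.6250 -0.7500]
S = R + BᵀPB = [1/2 0; 0 3/2] + [6.0625 -4.1250; -4.1250 2.8125] = [6.5625 -4.1250; -4.1250 4.3125]
BᵀPA = [-5.0000 6.4375; 3.3750 -4.3125]
K = S⁻¹·BᵀPA = [-0.6771 0.8837; 0.1350 -0.1547]
A−BK = [-0.5566 1.4995; -2.2181 5.5576]
AᵀP(A−BK) = [0.4091 -0.6843; -0.6843 1.2690]
P' = Q + AᵀP(A−BK) = [4.6591 -1.6843; -1.6843 5.2690]
tr(P') = 9.9281


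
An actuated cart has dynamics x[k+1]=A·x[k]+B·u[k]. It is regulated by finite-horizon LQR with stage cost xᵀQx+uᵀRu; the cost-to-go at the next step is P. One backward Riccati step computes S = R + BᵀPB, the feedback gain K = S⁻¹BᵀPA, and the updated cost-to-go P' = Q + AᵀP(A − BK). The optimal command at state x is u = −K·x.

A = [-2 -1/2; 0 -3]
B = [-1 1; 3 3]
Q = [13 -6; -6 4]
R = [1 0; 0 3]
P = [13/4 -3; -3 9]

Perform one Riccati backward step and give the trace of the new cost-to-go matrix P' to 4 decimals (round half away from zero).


21.0264

BᵀP = [-12.2500 30.0000; -5.7500 24.0000]
S = R + BᵀPB = [1 0; 0 3] + [102.2500 77.7500; 77.7500 66.2500] = [103.2500 77.7500; 77.7500 69.2500]
BᵀPA = [24.5000 -83.8750; 11.5000 -69.1250]
K = S⁻¹·BᵀPA = [0.7262 -0.3926; -0.6493 -0.5574]
A−BK = [-0.6244 -0.3353; -0.2308 -0.1500]
AᵀP(A−BK) = [2.6742 1.2794; 1.2794 1.3522]
P' = Q + AᵀP(A−BK) = [15.6742 -4.7206; -4.7206 5.3522]
tr(P') = 21.0264


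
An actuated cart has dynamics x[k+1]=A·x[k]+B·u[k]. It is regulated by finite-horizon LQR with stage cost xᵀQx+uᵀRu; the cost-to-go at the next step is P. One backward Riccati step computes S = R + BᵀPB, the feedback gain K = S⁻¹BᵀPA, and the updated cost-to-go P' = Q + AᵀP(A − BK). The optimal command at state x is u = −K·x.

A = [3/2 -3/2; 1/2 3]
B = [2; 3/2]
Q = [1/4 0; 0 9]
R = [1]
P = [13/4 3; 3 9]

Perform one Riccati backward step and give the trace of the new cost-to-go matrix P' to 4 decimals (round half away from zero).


BᵀP = [11.0000 19.5000]
S = R + BᵀPB = [1] + [51.2500] = [52.2500]
BᵀPA = [26.2500 42.0000]
K = S⁻¹·BᵀPA = [0.5024 0.8038]
A−BK = [0.4952 -3.1077; -0.2536 1.7943]
AᵀP(A−BK) = [0.8747 -3.6630; -3.6630 27.5517]
P' = Q + AᵀP(A−BK) = [1.1247 -3.6630; -3.6630 36.5517]
tr(P') = 37.6764

37.6764


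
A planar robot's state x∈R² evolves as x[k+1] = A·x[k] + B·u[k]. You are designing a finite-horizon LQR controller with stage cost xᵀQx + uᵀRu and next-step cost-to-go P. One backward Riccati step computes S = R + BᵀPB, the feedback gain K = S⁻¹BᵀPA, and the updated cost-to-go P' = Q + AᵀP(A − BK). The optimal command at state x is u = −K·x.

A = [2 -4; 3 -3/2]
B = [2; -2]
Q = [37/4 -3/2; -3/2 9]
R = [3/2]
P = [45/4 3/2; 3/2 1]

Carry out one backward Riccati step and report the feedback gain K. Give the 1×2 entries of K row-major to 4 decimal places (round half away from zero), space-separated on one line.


BᵀP = [19.5000 1.0000]
S = R + BᵀPB = [3/2] + [37.0000] = [38.5000]
BᵀPA = [42.0000 -79.5000]
K = S⁻¹·BᵀPA = [1.0909 -2.0649]
A−BK = [-0.1818 0.1299; 5.1818 -5.6299]
AᵀP(A−BK) = [26.1818 -30.2727; -30.2727 36.0877]
P' = Q + AᵀP(A−BK) = [35.4318 -31.7727; -31.7727 45.0877]
tr(P') = 80.5195

1.0909 -2.0649


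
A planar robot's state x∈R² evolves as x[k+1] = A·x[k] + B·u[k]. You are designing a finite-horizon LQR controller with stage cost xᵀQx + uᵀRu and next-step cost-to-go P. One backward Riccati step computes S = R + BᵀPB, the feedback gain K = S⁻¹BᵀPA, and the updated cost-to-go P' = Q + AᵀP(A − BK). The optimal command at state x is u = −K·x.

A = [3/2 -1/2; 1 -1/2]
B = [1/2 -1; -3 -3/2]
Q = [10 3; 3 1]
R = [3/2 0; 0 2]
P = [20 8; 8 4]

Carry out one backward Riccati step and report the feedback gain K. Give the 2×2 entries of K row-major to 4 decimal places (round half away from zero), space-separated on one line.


0.0498 0.0205 -1.1508 0.4085

BᵀP = [-14.0000 -8.0000; -32.0000 -14.0000]
S = R + BᵀPB = [3/2 0; 0 2] + [17.0000 26.0000; 26.0000 53.0000] = [18.5000 26.0000; 26.0000 55.0000]
BᵀPA = [-29.0000 11.0000; -62.0000 23.0000]
K = S⁻¹·BᵀPA = [0.0498 0.0205; -1.1508 0.4085]
A−BK = [0.3243 -0.1018; -0.5769 0.1742]
AᵀP(A−BK) = [3.0937 -1.0791; -1.0791 0.3792]
P' = Q + AᵀP(A−BK) = [13.0937 1.9209; 1.9209 1.3792]
tr(P') = 14.4729


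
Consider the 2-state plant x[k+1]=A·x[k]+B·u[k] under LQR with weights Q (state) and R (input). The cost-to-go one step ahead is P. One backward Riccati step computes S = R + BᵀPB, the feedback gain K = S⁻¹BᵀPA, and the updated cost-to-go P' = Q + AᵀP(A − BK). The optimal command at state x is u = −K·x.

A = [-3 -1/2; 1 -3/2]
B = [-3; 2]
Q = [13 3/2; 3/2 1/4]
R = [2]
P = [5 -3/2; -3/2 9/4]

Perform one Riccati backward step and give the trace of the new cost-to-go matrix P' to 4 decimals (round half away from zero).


BᵀP = [-18.0000 9.0000]
S = R + BᵀPB = [2] + [72.0000] = [74.0000]
BᵀPA = [63.0000 -4.5000]
K = S⁻¹·BᵀPA = [0.8514 -0.0608]
A−BK = [-0.4459 -0.6824; -0.7027 -1.3784]
AᵀP(A−BK) = [2.6149 1.9561; 1.9561 3.7889]
P' = Q + AᵀP(A−BK) = [15.6149 3.4561; 3.4561 4.0389]
tr(P') = 19.6537

19.6537


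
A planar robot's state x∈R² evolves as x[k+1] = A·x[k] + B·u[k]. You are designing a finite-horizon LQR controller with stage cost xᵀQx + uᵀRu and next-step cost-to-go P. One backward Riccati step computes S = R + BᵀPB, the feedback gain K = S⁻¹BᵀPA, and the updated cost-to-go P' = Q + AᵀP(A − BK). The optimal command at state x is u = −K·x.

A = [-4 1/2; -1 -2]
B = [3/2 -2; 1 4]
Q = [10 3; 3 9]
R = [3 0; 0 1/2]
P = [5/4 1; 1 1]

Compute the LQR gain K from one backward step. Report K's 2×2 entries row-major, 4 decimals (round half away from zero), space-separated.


-1.1976 -0.1610 -0.5292 -0.4665

BᵀP = [2.8750 2.5000; 1.5000 2.0000]
S = R + BᵀPB = [3 0; 0 1/2] + [6.8125 4.2500; 4.2500 5.0000] = [9.8125 4.2500; 4.2500 5.5000]
BᵀPA = [-14.0000 -3.5625; -8.0000 -3.2500]
K = S⁻¹·BᵀPA = [-1.1976 -0.1610; -0.5292 -0.4665]
A−BK = [-3.2620 -0.1915; 2.3142 0.0270]
AᵀP(A−BK) = [8.0009 1.0139; 1.0139 0.2228]
P' = Q + AᵀP(A−BK) = [18.0009 4.0139; 4.0139 9.2228]
tr(P') = 27.2237


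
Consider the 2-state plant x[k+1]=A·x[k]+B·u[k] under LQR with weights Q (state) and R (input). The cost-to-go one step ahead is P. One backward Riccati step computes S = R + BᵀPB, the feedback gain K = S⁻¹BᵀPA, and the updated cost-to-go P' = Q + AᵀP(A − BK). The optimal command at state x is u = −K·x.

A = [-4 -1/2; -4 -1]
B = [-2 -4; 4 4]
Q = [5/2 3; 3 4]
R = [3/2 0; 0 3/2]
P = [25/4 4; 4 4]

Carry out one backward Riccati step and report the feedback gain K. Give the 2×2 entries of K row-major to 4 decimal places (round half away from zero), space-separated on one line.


BᵀP = [3.5000 8.0000; -9.0000 0.0000]
S = R + BᵀPB = [3/2 0; 0 3/2] + [25.0000 18.0000; 18.0000 36.0000] = [26.5000 18.0000; 18.0000 37.5000]
BᵀPA = [-46.0000 -9.7500; 36.0000 4.5000]
K = S⁻¹·BᵀPA = [-3.5431 -0.6669; 2.6607 0.4401]
A−BK = [-0.4434 -0.0733; -0.4703 -0.0929]
AᵀP(A−BK) = [33.2318 5.9815; 5.9815 1.0803]
P' = Q + AᵀP(A−BK) = [35.7318 8.9815; 8.9815 5.0803]
tr(P') = 40.8121

-3.5431 -0.6669 2.6607 0.4401


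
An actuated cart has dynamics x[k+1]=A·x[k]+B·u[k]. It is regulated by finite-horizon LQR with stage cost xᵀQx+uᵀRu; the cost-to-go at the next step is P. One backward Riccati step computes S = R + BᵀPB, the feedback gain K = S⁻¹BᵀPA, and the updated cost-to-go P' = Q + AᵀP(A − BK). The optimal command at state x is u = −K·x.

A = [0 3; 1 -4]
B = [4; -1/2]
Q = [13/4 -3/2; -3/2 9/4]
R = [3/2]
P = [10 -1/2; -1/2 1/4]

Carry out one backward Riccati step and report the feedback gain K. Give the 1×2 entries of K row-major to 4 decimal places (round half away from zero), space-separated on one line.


-0.0130 0.7902

BᵀP = [40.2500 -2.1250]
S = R + BᵀPB = [3/2] + [162.0625] = [163.5625]
BᵀPA = [-2.1250 129.2500]
K = S⁻¹·BᵀPA = [-0.0130 0.7902]
A−BK = [0.0520 -0.1609; 0.9935 -3.6049]
AᵀP(A−BK) = [0.2224 -0.8208; -0.8208 3.8643]
P' = Q + AᵀP(A−BK) = [3.4724 -2.3208; -2.3208 6.1143]
tr(P') = 9.5867


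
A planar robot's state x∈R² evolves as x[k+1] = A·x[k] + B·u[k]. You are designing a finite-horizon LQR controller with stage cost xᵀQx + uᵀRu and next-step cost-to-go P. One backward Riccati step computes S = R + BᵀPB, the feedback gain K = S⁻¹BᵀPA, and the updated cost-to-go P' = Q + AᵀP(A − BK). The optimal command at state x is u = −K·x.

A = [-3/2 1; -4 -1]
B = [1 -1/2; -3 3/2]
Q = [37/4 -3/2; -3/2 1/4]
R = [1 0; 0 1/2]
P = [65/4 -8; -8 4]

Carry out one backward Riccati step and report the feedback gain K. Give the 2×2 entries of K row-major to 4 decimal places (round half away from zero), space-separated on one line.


0.1296 0.3980 -0.1296 -0.3980

BᵀP = [40.2500 -20.0000; -20.1250 10.0000]
S = R + BᵀPB = [1 0; 0 1/2] + [100.2500 -50.1250; -50.1250 25.0625] = [101.2500 -50.1250; -50.1250 25.5625]
BᵀPA = [19.6250 60.2500; -9.8125 -30.1250]
K = S⁻¹·BᵀPA = [0.1296 0.3980; -0.1296 -0.3980]
A−BK = [-1.6945 0.4030; -3.4166 0.7911]
AᵀP(A−BK) = [0.7461 -0.0917; -0.0917 0.2791]
P' = Q + AᵀP(A−BK) = [9.9961 -1.5917; -1.5917 0.5291]
tr(P') = 10.5252


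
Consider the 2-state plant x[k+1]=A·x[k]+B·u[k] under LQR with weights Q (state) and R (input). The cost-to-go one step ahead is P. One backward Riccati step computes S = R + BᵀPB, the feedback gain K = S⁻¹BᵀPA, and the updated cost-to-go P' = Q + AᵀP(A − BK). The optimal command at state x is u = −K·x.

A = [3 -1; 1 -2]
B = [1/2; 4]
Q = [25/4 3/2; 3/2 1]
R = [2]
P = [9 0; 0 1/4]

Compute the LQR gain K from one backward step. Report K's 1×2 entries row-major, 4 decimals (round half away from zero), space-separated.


1.7576 -0.7879

BᵀP = [4.5000 1.0000]
S = R + BᵀPB = [2] + [6.2500] = [8.2500]
BᵀPA = [14.5000 -6.5000]
K = S⁻¹·BᵀPA = [1.7576 -0.7879]
A−BK = [2.1212 -0.6061; -6.0303 1.1515]
AᵀP(A−BK) = [55.7652 -16.0758; -16.0758 4.8788]
P' = Q + AᵀP(A−BK) = [62.0152 -14.5758; -14.5758 5.8788]
tr(P') = 67.8939


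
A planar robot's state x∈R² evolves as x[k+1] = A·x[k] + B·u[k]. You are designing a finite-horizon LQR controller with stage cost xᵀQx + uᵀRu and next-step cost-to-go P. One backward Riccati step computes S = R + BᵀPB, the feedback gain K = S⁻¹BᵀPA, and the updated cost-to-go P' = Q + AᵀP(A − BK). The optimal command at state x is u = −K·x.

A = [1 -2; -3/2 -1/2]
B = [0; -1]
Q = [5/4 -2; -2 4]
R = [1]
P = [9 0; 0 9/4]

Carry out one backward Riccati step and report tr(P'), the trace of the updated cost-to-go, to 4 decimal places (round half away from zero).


51.9808

BᵀP = [0.0000 -2.2500]
S = R + BᵀPB = [1] + [2.2500] = [3.2500]
BᵀPA = [3.3750 1.1250]
K = S⁻¹·BᵀPA = [1.0385 0.3462]
A−BK = [1.0000 -2.0000; -0.4615 -0.1538]
AᵀP(A−BK) = [10.5577 -17.4808; -17.4808 36.1731]
P' = Q + AᵀP(A−BK) = [11.8077 -19.4808; -19.4808 40.1731]
tr(P') = 51.9808


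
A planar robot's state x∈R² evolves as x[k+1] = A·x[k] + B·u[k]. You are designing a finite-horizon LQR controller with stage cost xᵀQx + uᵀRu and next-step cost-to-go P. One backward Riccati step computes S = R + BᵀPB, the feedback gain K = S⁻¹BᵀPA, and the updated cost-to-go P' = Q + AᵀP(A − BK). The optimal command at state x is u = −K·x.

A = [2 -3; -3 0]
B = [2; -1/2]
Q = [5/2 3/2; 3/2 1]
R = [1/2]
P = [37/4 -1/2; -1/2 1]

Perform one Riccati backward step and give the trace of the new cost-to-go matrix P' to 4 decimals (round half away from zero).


BᵀP = [18.7500 -1.5000]
S = R + BᵀPB = [1/2] + [38.2500] = [38.7500]
BᵀPA = [42.0000 -56.2500]
K = S⁻¹·BᵀPA = [1.0839 -1.4516]
A−BK = [-0.1677 -0.0968; -2.4581 -0.7258]
AᵀP(A−BK) = [6.4774 0.9677; 0.9677 1.5968]
P' = Q + AᵀP(A−BK) = [8.9774 2.4677; 2.4677 2.5968]
tr(P') = 11.5742

11.5742


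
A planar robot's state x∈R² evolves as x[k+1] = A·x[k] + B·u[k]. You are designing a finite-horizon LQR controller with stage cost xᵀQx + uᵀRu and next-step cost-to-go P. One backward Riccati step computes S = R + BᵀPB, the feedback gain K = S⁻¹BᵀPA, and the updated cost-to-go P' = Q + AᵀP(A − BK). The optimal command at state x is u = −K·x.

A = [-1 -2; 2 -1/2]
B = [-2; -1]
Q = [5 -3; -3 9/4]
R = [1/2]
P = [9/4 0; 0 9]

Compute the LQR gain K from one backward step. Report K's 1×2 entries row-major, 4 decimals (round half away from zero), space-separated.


-0.7297 0.7297

BᵀP = [-4.5000 -9.0000]
S = R + BᵀPB = [1/2] + [18.0000] = [18.5000]
BᵀPA = [-13.5000 13.5000]
K = S⁻¹·BᵀPA = [-0.7297 0.7297]
A−BK = [-2.4595 -0.5405; 1.2703 0.2297]
AᵀP(A−BK) = [28.3986 5.3514; 5.3514 1.3986]
P' = Q + AᵀP(A−BK) = [33.3986 2.3514; 2.3514 3.6486]
tr(P') = 37.0473


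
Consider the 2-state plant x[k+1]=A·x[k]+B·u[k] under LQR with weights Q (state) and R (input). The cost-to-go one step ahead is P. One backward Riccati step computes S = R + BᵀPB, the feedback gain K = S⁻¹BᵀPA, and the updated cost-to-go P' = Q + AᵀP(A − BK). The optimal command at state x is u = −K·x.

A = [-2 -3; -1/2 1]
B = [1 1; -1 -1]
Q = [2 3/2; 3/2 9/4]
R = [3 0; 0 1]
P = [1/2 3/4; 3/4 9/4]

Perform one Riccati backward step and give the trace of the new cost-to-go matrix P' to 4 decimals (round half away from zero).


9.5000

BᵀP = [-0.2500 -1.5000; -0.2500 -1.5000]
S = R + BᵀPB = [3 0; 0 1] + [1.2500 1.2500; 1.2500 1.2500] = [4.2500 1.2500; 1.2500 2.2500]
BᵀPA = [1.2500 -0.7500; 1.2500 -0.7500]
K = S⁻¹·BᵀPA = [0.1563 -0.0938; 0.4688 -0.2813]
A−BK = [-2.6250 -2.6250; 0.1250 0.6250]
AᵀP(A−BK) = [3.2813 1.9688; 1.9688 1.9688]
P' = Q + AᵀP(A−BK) = [5.2813 3.4688; 3.4688 4.2188]
tr(P') = 9.5000


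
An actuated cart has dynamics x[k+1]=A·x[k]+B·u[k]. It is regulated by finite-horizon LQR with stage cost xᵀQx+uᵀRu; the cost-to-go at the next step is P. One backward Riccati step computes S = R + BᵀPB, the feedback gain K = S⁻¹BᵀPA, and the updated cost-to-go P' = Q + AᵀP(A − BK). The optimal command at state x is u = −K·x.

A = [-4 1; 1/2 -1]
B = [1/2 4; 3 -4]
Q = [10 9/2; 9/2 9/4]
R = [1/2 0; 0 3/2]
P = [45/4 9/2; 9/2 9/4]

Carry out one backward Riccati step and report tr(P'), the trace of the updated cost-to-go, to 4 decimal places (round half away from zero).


BᵀP = [19.1250 9.0000; 27.0000 9.0000]
S = R + BᵀPB = [1/2 0; 0 3/2] + [36.5625 40.5000; 40.5000 72.0000] = [37.0625 40.5000; 40.5000 73.5000]
BᵀPA = [-72.0000 10.1250; -103.5000 18.0000]
K = S⁻¹·BᵀPA = [-1.0151 0.0140; -0.8488 0.2372]
A−BK = [-0.0972 0.0443; 0.1502 -0.0933]
AᵀP(A−BK) = [1.6216 -0.3183; -0.3183 0.0889]
P' = Q + AᵀP(A−BK) = [11.6216 4.1817; 4.1817 2.3389]
tr(P') = 13.9606

13.9606
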